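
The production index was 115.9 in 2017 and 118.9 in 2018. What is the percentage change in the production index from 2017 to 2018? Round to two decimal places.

2.59%

Change = (118.9 − 115.9) / 115.9 × 100
       = 3.0 / 115.9 × 100 = 2.5884%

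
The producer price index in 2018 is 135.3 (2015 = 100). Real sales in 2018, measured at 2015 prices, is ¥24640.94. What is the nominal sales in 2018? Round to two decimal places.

Nominal = Real × (Index/100) = 24640.94 × (135.3/100)
        = 24640.94 × 1.353 = 33339.1918

33339.19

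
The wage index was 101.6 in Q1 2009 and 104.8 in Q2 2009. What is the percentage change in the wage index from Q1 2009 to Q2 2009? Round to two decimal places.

Change = (104.8 − 101.6) / 101.6 × 100
       = 3.2 / 101.6 × 100 = 3.1496%

3.15%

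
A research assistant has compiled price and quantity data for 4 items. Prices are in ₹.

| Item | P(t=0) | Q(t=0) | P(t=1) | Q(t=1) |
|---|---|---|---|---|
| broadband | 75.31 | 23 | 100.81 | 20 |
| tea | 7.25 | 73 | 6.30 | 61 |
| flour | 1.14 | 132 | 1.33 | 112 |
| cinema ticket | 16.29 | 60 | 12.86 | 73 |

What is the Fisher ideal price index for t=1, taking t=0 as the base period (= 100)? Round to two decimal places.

108.37

Laspeyres component (base-period weights):
ΣP(t=1)Q(t=0) = 100.81×23 + 6.30×73 + 1.33×132 + 12.86×60 = 2318.63 + 459.9 + 175.56 + 771.6 = 3725.69
ΣP(t=0)Q(t=0) = 75.31×23 + 7.25×73 + 1.14×132 + 16.29×60 = 1732.13 + 529.25 + 150.48 + 977.4 = 3389.26
L = 3725.69 / 3389.26 × 100 = 109.9264
Paasche component (current-period weights):
ΣP(t=1)Q(t=1) = 100.81×20 + 6.30×61 + 1.33×112 + 12.86×73 = 2016.2 + 384.3 + 148.96 + 938.78 = 3488.24
ΣP(t=0)Q(t=1) = 75.31×20 + 7.25×61 + 1.14×112 + 16.29×73 = 1506.2 + 442.25 + 127.68 + 1189.17 = 3265.3
P = 3488.24 / 3265.3 × 100 = 106.8276
Fisher = √(L × P) = √(109.9264 × 106.8276) = 108.3659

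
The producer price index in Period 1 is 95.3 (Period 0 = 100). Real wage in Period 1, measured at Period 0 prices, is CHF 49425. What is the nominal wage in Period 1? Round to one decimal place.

Nominal = Real × (Index/100) = 49425 × (95.3/100)
        = 49425 × 0.953 = 47102.0250

47102.0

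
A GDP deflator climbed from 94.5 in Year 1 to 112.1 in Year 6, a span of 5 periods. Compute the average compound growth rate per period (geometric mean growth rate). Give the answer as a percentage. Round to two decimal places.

Growth factor = (112.1/94.5)^(1/5) = (1.186243)^(1/5) = 1.034748
Growth rate = 1.034748 − 1 = 0.034748 = 3.4748%

3.47%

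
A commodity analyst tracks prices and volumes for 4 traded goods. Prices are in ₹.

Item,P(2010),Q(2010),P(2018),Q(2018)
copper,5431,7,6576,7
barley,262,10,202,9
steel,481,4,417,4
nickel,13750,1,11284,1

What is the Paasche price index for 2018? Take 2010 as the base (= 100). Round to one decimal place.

108.5

Paasche price index uses current-period quantities as weights.
ΣP(2018)·Q(2018) = 6576×7 + 202×9 + 417×4 + 11284×1 = 46032 + 1818 + 1668 + 11284 = 60802
ΣP(2010)·Q(2018) = 5431×7 + 262×9 + 481×4 + 13750×1 = 38017 + 2358 + 1924 + 13750 = 56049
Index = 60802 / 56049 × 100 = 108.4801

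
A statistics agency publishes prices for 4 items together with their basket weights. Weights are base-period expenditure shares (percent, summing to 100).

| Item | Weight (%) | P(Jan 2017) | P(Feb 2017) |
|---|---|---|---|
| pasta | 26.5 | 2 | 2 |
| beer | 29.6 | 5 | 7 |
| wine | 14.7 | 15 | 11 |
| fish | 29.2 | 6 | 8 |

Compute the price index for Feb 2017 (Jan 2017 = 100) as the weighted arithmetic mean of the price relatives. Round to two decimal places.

117.65

pasta: 26.5 × (2/2) = 26.5 × 1.000000 = 26.5000
beer: 29.6 × (7/5) = 29.6 × 1.400000 = 41.4400
wine: 14.7 × (11/15) = 14.7 × 0.733333 = 10.7800
fish: 29.2 × (8/6) = 29.2 × 1.333333 = 38.9333
Index = Σ wᵢ·(p₁ᵢ/p₀ᵢ) = 26.5000 + 41.4400 + 10.7800 + 38.9333 = 117.6533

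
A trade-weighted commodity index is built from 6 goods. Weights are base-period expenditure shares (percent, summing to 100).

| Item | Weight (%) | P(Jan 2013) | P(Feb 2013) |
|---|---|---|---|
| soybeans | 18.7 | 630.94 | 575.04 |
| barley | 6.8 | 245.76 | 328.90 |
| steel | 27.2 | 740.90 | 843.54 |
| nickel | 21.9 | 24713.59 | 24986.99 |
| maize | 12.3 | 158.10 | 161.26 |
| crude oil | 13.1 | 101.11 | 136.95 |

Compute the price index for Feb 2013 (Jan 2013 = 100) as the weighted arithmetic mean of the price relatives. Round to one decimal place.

109.5

soybeans: 18.7 × (575.04/630.94) = 18.7 × 0.911402 = 17.0432
barley: 6.8 × (328.90/245.76) = 6.8 × 1.338298 = 9.1004
steel: 27.2 × (843.54/740.90) = 27.2 × 1.138534 = 30.9681
nickel: 21.9 × (24986.99/24713.59) = 21.9 × 1.011063 = 22.1423
maize: 12.3 × (161.26/158.10) = 12.3 × 1.019987 = 12.5458
crude oil: 13.1 × (136.95/101.11) = 13.1 × 1.354465 = 17.7435
Index = Σ wᵢ·(p₁ᵢ/p₀ᵢ) = 17.0432 + 9.1004 + 30.9681 + 22.1423 + 12.5458 + 17.7435 = 109.5434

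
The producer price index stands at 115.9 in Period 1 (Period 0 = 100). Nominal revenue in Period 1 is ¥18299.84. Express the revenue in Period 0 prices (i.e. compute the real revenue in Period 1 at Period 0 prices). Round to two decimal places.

Real = Nominal ÷ (Index/100) = 18299.84 ÷ (115.9/100)
     = 18299.84 ÷ 1.159 = 15789.3356

15789.34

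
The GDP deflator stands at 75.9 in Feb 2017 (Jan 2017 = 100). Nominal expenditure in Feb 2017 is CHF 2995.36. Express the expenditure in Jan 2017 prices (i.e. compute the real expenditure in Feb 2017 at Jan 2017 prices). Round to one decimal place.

Real = Nominal ÷ (Index/100) = 2995.36 ÷ (75.9/100)
     = 2995.36 ÷ 0.759 = 3946.4559

3946.5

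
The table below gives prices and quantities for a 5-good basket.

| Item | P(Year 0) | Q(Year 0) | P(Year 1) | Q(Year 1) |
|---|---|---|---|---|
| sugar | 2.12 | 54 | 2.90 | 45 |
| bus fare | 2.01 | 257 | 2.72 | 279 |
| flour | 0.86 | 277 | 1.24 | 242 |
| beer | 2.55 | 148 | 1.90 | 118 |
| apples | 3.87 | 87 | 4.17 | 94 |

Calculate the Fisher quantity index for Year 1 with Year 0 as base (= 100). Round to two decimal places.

97.26

Laspeyres component (base-period weights):
ΣP(Year 0)Q(Year 1) = 2.12×45 + 2.01×279 + 0.86×242 + 2.55×118 + 3.87×94 = 95.4 + 560.79 + 208.12 + 300.9 + 363.78 = 1528.99
ΣP(Year 0)Q(Year 0) = 2.12×54 + 2.01×257 + 0.86×277 + 2.55×148 + 3.87×87 = 114.48 + 516.57 + 238.22 + 377.4 + 336.69 = 1583.36
L = 1528.99 / 1583.36 × 100 = 96.5662
Paasche component (current-period weights):
ΣP(Year 1)Q(Year 1) = 2.90×45 + 2.72×279 + 1.24×242 + 1.90×118 + 4.17×94 = 130.5 + 758.88 + 300.08 + 224.2 + 391.98 = 1805.64
ΣP(Year 1)Q(Year 0) = 2.90×54 + 2.72×257 + 1.24×277 + 1.90×148 + 4.17×87 = 156.6 + 699.04 + 343.48 + 281.2 + 362.79 = 1843.11
P = 1805.64 / 1843.11 × 100 = 97.9670
Fisher = √(L × P) = √(96.5662 × 97.9670) = 97.2641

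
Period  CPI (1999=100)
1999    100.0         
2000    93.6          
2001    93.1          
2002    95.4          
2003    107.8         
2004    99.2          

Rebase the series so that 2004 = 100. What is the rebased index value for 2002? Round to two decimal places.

Rebased(2002) = 95.4 / 99.2 × 100 = 96.1694

96.17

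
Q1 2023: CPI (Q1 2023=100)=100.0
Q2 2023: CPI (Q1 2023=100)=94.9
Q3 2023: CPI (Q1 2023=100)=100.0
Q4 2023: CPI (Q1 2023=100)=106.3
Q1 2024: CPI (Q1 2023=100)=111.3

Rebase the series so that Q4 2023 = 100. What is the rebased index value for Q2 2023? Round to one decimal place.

Rebased(Q2 2023) = 94.9 / 106.3 × 100 = 89.2756

89.3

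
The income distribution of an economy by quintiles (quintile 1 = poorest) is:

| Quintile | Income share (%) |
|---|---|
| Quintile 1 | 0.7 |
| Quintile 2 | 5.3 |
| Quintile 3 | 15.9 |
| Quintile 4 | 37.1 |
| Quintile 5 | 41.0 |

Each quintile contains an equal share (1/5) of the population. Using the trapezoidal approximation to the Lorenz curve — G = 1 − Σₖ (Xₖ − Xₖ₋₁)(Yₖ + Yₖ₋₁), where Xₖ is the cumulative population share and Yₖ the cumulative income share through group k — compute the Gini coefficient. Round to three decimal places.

Cumulative income shares Yₖ: 0.0070, 0.0600, 0.2190, 0.5900, 1.0000
Σ (Xₖ−Xₖ₋₁)(Yₖ+Yₖ₋₁) = (1/5)(0.0070+0.0000) + (1/5)(0.0600+0.0070) + (1/5)(0.2190+0.0600) + (1/5)(0.5900+0.2190) + (1/5)(1.0000+0.5900)
  = 0.0014 + 0.0134 + 0.0558 + 0.1618 + 0.3180 = 0.5504
G = 1 − 0.5504 = 0.4496

0.450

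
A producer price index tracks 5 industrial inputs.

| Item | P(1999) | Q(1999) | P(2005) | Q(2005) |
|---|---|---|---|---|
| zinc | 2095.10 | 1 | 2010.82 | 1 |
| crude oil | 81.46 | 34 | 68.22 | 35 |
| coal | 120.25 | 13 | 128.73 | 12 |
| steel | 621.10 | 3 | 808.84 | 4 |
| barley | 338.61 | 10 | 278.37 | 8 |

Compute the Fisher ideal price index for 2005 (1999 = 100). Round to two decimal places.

97.24

Laspeyres component (base-period weights):
ΣP(2005)Q(1999) = 2010.82×1 + 68.22×34 + 128.73×13 + 808.84×3 + 278.37×10 = 2010.82 + 2319.48 + 1673.49 + 2426.52 + 2783.7 = 11214.01
ΣP(1999)Q(1999) = 2095.10×1 + 81.46×34 + 120.25×13 + 621.10×3 + 338.61×10 = 2095.1 + 2769.64 + 1563.25 + 1863.3 + 3386.1 = 11677.39
L = 11214.01 / 11677.39 × 100 = 96.0318
Paasche component (current-period weights):
ΣP(2005)Q(2005) = 2010.82×1 + 68.22×35 + 128.73×12 + 808.84×4 + 278.37×8 = 2010.82 + 2387.7 + 1544.76 + 3235.36 + 2226.96 = 11405.6
ΣP(1999)Q(2005) = 2095.10×1 + 81.46×35 + 120.25×12 + 621.10×4 + 338.61×8 = 2095.1 + 2851.1 + 1443 + 2484.4 + 2708.88 = 11582.48
P = 11405.6 / 11582.48 × 100 = 98.4729
Fisher = √(L × P) = √(96.0318 × 98.4729) = 97.2447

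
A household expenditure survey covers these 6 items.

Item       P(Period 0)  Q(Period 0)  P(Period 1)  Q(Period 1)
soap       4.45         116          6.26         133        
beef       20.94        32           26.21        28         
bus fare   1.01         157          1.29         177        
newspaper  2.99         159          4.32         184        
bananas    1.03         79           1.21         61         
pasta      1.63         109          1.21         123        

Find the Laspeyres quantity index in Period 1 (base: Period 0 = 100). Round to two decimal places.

104.38

Laspeyres quantity index uses base-period prices as weights.
ΣP(Period 0)·Q(Period 1) = 4.45×133 + 20.94×28 + 1.01×177 + 2.99×184 + 1.03×61 + 1.63×123 = 591.85 + 586.32 + 178.77 + 550.16 + 62.83 + 200.49 = 2170.42
ΣP(Period 0)·Q(Period 0) = 4.45×116 + 20.94×32 + 1.01×157 + 2.99×159 + 1.03×79 + 1.63×109 = 516.2 + 670.08 + 158.57 + 475.41 + 81.37 + 177.67 = 2079.3
Index = 2170.42 / 2079.3 × 100 = 104.3822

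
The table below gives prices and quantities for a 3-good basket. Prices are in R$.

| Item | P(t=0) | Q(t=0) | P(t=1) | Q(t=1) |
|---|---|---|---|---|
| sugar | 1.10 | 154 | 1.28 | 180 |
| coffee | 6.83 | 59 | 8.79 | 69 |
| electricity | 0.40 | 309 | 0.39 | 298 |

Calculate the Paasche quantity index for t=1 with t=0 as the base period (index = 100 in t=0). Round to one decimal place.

114.0

Paasche quantity index uses current-period prices as weights.
ΣP(t=1)·Q(t=1) = 1.28×180 + 8.79×69 + 0.39×298 = 230.4 + 606.51 + 116.22 = 953.13
ΣP(t=1)·Q(t=0) = 1.28×154 + 8.79×59 + 0.39×309 = 197.12 + 518.61 + 120.51 = 836.24
Index = 953.13 / 836.24 × 100 = 113.9780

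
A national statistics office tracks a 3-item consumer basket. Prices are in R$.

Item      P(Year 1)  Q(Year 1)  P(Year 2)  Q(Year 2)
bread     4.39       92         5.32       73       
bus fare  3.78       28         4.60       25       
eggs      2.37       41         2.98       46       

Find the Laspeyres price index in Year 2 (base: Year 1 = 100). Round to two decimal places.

122.00

Laspeyres price index uses base-period quantities as weights.
ΣP(Year 2)·Q(Year 1) = 5.32×92 + 4.60×28 + 2.98×41 = 489.44 + 128.8 + 122.18 = 740.42
ΣP(Year 1)·Q(Year 1) = 4.39×92 + 3.78×28 + 2.37×41 = 403.88 + 105.84 + 97.17 = 606.89
Index = 740.42 / 606.89 × 100 = 122.0023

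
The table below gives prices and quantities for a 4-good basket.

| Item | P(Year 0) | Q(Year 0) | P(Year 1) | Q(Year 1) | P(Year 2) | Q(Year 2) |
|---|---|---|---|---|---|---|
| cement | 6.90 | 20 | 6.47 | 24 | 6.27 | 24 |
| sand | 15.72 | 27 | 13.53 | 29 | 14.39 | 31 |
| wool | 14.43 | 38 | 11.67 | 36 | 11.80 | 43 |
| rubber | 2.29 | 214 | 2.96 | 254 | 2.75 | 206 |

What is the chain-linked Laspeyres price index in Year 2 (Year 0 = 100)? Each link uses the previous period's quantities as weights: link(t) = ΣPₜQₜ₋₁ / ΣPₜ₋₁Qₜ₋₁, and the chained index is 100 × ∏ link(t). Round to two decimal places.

Link Year 0→Year 1:
ΣP(Year 1)Q(Year 0) = 6.47×20 + 13.53×27 + 11.67×38 + 2.96×214 = 129.4 + 365.31 + 443.46 + 633.44 = 1571.61
ΣP(Year 0)Q(Year 0) = 6.90×20 + 15.72×27 + 14.43×38 + 2.29×214 = 138 + 424.44 + 548.34 + 490.06 = 1600.84
link = 1571.61/1600.84 = 0.981741
Link Year 1→Year 2:
ΣP(Year 2)Q(Year 1) = 6.27×24 + 14.39×29 + 11.80×36 + 2.75×254 = 150.48 + 417.31 + 424.8 + 698.5 = 1691.09
ΣP(Year 1)Q(Year 1) = 6.47×24 + 13.53×29 + 11.67×36 + 2.96×254 = 155.28 + 392.37 + 420.12 + 751.84 = 1719.61
link = 1691.09/1719.61 = 0.983415
Chained index = 100 × 0.981741 × 0.983415 = 96.5459

96.55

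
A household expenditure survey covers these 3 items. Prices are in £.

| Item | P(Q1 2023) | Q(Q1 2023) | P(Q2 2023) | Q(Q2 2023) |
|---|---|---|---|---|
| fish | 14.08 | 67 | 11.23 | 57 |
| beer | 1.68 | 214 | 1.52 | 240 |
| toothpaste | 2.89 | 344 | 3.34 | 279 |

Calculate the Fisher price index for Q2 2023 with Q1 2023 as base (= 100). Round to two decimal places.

Laspeyres component (base-period weights):
ΣP(Q2 2023)Q(Q1 2023) = 11.23×67 + 1.52×214 + 3.34×344 = 752.41 + 325.28 + 1148.96 = 2226.65
ΣP(Q1 2023)Q(Q1 2023) = 14.08×67 + 1.68×214 + 2.89×344 = 943.36 + 359.52 + 994.16 = 2297.04
L = 2226.65 / 2297.04 × 100 = 96.9356
Paasche component (current-period weights):
ΣP(Q2 2023)Q(Q2 2023) = 11.23×57 + 1.52×240 + 3.34×279 = 640.11 + 364.8 + 931.86 = 1936.77
ΣP(Q1 2023)Q(Q2 2023) = 14.08×57 + 1.68×240 + 2.89×279 = 802.56 + 403.2 + 806.31 = 2012.07
P = 1936.77 / 2012.07 × 100 = 96.2576
Fisher = √(L × P) = √(96.9356 × 96.2576) = 96.5960

96.60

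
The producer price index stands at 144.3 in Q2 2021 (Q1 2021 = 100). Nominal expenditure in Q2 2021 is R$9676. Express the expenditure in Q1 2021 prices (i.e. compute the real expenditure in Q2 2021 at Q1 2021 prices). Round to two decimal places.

Real = Nominal ÷ (Index/100) = 9676 ÷ (144.3/100)
     = 9676 ÷ 1.443 = 6705.4747

6705.47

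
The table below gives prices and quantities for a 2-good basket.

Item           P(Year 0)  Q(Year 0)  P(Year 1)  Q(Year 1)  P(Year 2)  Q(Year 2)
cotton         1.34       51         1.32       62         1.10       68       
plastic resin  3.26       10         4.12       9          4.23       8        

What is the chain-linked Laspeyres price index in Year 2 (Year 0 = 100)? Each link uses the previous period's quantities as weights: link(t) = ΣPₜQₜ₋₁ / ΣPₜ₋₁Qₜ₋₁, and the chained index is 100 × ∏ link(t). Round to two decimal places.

Link Year 0→Year 1:
ΣP(Year 1)Q(Year 0) = 1.32×51 + 4.12×10 = 67.32 + 41.2 = 108.52
ΣP(Year 0)Q(Year 0) = 1.34×51 + 3.26×10 = 68.34 + 32.6 = 100.94
link = 108.52/100.94 = 1.075094
Link Year 1→Year 2:
ΣP(Year 2)Q(Year 1) = 1.10×62 + 4.23×9 = 68.2 + 38.07 = 106.27
ΣP(Year 1)Q(Year 1) = 1.32×62 + 4.12×9 = 81.84 + 37.08 = 118.92
link = 106.27/118.92 = 0.893626
Chained index = 100 × 1.075094 × 0.893626 = 96.0732

96.07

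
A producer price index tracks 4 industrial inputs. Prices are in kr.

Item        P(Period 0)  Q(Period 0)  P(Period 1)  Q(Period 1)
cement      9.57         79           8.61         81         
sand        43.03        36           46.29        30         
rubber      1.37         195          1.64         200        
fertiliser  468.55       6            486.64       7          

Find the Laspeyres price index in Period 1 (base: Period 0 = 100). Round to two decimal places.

Laspeyres price index uses base-period quantities as weights.
ΣP(Period 1)·Q(Period 0) = 8.61×79 + 46.29×36 + 1.64×195 + 486.64×6 = 680.19 + 1666.44 + 319.8 + 2919.84 = 5586.27
ΣP(Period 0)·Q(Period 0) = 9.57×79 + 43.03×36 + 1.37×195 + 468.55×6 = 756.03 + 1549.08 + 267.15 + 2811.3 = 5383.56
Index = 5586.27 / 5383.56 × 100 = 103.7654

103.77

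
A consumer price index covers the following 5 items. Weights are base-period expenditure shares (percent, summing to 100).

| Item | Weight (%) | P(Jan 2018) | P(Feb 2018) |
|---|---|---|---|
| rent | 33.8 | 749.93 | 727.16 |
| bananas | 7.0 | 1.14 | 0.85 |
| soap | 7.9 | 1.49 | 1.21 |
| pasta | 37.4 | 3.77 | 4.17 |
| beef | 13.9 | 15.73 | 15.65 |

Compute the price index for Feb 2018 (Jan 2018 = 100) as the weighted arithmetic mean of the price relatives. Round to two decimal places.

rent: 33.8 × (727.16/749.93) = 33.8 × 0.969637 = 32.7737
bananas: 7.0 × (0.85/1.14) = 7.0 × 0.745614 = 5.2193
soap: 7.9 × (1.21/1.49) = 7.9 × 0.812081 = 6.4154
pasta: 37.4 × (4.17/3.77) = 37.4 × 1.106101 = 41.3682
beef: 13.9 × (15.65/15.73) = 13.9 × 0.994914 = 13.8293
Index = Σ wᵢ·(p₁ᵢ/p₀ᵢ) = 32.7737 + 5.2193 + 6.4154 + 41.3682 + 13.8293 = 99.6059

99.61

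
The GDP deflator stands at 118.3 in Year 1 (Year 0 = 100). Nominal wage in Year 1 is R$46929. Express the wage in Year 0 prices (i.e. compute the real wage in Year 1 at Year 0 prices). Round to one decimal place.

Real = Nominal ÷ (Index/100) = 46929 ÷ (118.3/100)
     = 46929 ÷ 1.183 = 39669.4844

39669.5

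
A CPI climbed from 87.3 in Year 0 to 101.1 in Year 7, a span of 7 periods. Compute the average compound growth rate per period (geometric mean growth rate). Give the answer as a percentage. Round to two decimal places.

2.12%

Growth factor = (101.1/87.3)^(1/7) = (1.158076)^(1/7) = 1.021187
Growth rate = 1.021187 − 1 = 0.021187 = 2.1187%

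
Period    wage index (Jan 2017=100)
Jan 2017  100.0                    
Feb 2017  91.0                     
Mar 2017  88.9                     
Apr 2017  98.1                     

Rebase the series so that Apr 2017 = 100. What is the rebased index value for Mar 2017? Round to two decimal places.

Rebased(Mar 2017) = 88.9 / 98.1 × 100 = 90.6218

90.62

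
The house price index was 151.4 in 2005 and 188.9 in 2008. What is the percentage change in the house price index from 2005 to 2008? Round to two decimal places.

24.77%

Change = (188.9 − 151.4) / 151.4 × 100
       = 37.5 / 151.4 × 100 = 24.7688%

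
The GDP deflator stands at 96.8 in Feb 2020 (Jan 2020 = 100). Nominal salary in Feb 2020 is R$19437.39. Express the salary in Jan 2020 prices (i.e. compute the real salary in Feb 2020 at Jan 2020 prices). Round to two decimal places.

20079.95

Real = Nominal ÷ (Index/100) = 19437.39 ÷ (96.8/100)
     = 19437.39 ÷ 0.968 = 20079.9483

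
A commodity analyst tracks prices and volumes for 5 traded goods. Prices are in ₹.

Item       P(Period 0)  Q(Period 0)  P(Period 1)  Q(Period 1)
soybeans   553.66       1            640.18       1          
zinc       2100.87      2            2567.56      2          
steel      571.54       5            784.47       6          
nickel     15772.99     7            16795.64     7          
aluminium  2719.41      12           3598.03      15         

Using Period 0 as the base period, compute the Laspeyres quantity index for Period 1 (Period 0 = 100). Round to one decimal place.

105.8

Laspeyres quantity index uses base-period prices as weights.
ΣP(Period 0)·Q(Period 1) = 553.66×1 + 2100.87×2 + 571.54×6 + 15772.99×7 + 2719.41×15 = 553.66 + 4201.74 + 3429.24 + 110410.93 + 40791.15 = 159386.72
ΣP(Period 0)·Q(Period 0) = 553.66×1 + 2100.87×2 + 571.54×5 + 15772.99×7 + 2719.41×12 = 553.66 + 4201.74 + 2857.7 + 110410.93 + 32632.92 = 150656.95
Index = 159386.72 / 150656.95 × 100 = 105.7945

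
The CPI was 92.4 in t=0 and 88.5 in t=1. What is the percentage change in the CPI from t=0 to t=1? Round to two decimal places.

Change = (88.5 − 92.4) / 92.4 × 100
       = -3.9 / 92.4 × 100 = -4.2208%

-4.22%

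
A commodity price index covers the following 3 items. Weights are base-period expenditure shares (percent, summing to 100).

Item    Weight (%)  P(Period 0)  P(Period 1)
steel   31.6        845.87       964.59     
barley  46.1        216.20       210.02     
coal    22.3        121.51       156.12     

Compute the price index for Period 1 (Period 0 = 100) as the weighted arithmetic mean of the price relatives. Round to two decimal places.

steel: 31.6 × (964.59/845.87) = 31.6 × 1.140353 = 36.0351
barley: 46.1 × (210.02/216.20) = 46.1 × 0.971415 = 44.7822
coal: 22.3 × (156.12/121.51) = 22.3 × 1.284833 = 28.6518
Index = Σ wᵢ·(p₁ᵢ/p₀ᵢ) = 36.0351 + 44.7822 + 28.6518 = 109.4692

109.47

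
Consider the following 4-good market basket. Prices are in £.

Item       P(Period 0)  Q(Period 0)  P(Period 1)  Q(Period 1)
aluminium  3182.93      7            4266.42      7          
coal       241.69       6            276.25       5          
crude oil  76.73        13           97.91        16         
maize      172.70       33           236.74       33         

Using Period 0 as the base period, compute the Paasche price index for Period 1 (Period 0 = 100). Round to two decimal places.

Paasche price index uses current-period quantities as weights.
ΣP(Period 1)·Q(Period 1) = 4266.42×7 + 276.25×5 + 97.91×16 + 236.74×33 = 29864.94 + 1381.25 + 1566.56 + 7812.42 = 40625.17
ΣP(Period 0)·Q(Period 1) = 3182.93×7 + 241.69×5 + 76.73×16 + 172.70×33 = 22280.51 + 1208.45 + 1227.68 + 5699.1 = 30415.74
Index = 40625.17 / 30415.74 × 100 = 133.5663

133.57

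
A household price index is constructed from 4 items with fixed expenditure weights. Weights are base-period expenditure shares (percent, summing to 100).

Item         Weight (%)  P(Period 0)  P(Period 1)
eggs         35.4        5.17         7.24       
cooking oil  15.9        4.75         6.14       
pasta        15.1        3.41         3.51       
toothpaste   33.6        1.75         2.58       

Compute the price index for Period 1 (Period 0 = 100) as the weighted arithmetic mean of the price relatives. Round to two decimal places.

135.21

eggs: 35.4 × (7.24/5.17) = 35.4 × 1.400387 = 49.5737
cooking oil: 15.9 × (6.14/4.75) = 15.9 × 1.292632 = 20.5528
pasta: 15.1 × (3.51/3.41) = 15.1 × 1.029326 = 15.5428
toothpaste: 33.6 × (2.58/1.75) = 33.6 × 1.474286 = 49.5360
Index = Σ wᵢ·(p₁ᵢ/p₀ᵢ) = 49.5737 + 20.5528 + 15.5428 + 49.5360 = 135.2054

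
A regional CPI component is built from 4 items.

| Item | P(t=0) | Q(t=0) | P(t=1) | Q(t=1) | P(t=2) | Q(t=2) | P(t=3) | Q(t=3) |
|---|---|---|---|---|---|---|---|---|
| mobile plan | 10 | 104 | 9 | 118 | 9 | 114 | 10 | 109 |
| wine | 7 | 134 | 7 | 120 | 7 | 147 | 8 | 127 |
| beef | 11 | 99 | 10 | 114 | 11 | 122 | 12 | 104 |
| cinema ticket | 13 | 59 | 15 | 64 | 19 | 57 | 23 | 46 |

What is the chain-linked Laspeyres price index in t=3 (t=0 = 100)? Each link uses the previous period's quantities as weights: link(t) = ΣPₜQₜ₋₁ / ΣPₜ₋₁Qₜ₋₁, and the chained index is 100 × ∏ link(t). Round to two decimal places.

Link t=0→t=1:
ΣP(t=1)Q(t=0) = 9×104 + 7×134 + 10×99 + 15×59 = 936 + 938 + 990 + 885 = 3749
ΣP(t=0)Q(t=0) = 10×104 + 7×134 + 11×99 + 13×59 = 1040 + 938 + 1089 + 767 = 3834
link = 3749/3834 = 0.977830
Link t=1→t=2:
ΣP(t=2)Q(t=1) = 9×118 + 7×120 + 11×114 + 19×64 = 1062 + 840 + 1254 + 1216 = 4372
ΣP(t=1)Q(t=1) = 9×118 + 7×120 + 10×114 + 15×64 = 1062 + 840 + 1140 + 960 = 4002
link = 4372/4002 = 1.092454
Link t=2→t=3:
ΣP(t=3)Q(t=2) = 10×114 + 8×147 + 12×122 + 23×57 = 1140 + 1176 + 1464 + 1311 = 5091
ΣP(t=2)Q(t=2) = 9×114 + 7×147 + 11×122 + 19×57 = 1026 + 1029 + 1342 + 1083 = 4480
link = 5091/4480 = 1.136384
Chained index = 100 × 0.977830 × 1.092454 × 1.136384 = 121.3924

121.39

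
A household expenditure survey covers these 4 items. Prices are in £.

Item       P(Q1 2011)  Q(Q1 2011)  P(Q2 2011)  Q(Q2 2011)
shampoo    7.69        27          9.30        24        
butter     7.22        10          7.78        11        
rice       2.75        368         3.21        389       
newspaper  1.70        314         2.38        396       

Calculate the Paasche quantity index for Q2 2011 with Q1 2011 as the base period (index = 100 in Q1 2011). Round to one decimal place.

110.7

Paasche quantity index uses current-period prices as weights.
ΣP(Q2 2011)·Q(Q2 2011) = 9.30×24 + 7.78×11 + 3.21×389 + 2.38×396 = 223.2 + 85.58 + 1248.69 + 942.48 = 2499.95
ΣP(Q2 2011)·Q(Q1 2011) = 9.30×27 + 7.78×10 + 3.21×368 + 2.38×314 = 251.1 + 77.8 + 1181.28 + 747.32 = 2257.5
Index = 2499.95 / 2257.5 × 100 = 110.7398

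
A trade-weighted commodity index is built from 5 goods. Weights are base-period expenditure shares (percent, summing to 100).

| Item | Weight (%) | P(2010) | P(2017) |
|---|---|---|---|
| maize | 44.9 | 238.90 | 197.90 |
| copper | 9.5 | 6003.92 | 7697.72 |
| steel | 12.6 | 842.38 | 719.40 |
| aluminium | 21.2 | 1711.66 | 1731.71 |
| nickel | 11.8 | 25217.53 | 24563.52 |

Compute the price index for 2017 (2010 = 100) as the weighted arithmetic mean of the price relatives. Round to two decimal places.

93.08

maize: 44.9 × (197.90/238.90) = 44.9 × 0.828380 = 37.1943
copper: 9.5 × (7697.72/6003.92) = 9.5 × 1.282116 = 12.1801
steel: 12.6 × (719.40/842.38) = 12.6 × 0.854009 = 10.7605
aluminium: 21.2 × (1731.71/1711.66) = 21.2 × 1.011714 = 21.4483
nickel: 11.8 × (24563.52/25217.53) = 11.8 × 0.974065 = 11.4940
Index = Σ wᵢ·(p₁ᵢ/p₀ᵢ) = 37.1943 + 12.1801 + 10.7605 + 21.4483 + 11.4940 = 93.0772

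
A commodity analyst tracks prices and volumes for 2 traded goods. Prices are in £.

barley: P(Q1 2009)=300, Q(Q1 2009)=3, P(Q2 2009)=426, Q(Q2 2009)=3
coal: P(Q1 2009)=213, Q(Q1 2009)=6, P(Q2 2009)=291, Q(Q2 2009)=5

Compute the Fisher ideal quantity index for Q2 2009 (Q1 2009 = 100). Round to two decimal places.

Laspeyres component (base-period weights):
ΣP(Q1 2009)Q(Q2 2009) = 300×3 + 213×5 = 900 + 1065 = 1965
ΣP(Q1 2009)Q(Q1 2009) = 300×3 + 213×6 = 900 + 1278 = 2178
L = 1965 / 2178 × 100 = 90.2204
Paasche component (current-period weights):
ΣP(Q2 2009)Q(Q2 2009) = 426×3 + 291×5 = 1278 + 1455 = 2733
ΣP(Q2 2009)Q(Q1 2009) = 426×3 + 291×6 = 1278 + 1746 = 3024
P = 2733 / 3024 × 100 = 90.3770
Fisher = √(L × P) = √(90.2204 × 90.3770) = 90.2987

90.30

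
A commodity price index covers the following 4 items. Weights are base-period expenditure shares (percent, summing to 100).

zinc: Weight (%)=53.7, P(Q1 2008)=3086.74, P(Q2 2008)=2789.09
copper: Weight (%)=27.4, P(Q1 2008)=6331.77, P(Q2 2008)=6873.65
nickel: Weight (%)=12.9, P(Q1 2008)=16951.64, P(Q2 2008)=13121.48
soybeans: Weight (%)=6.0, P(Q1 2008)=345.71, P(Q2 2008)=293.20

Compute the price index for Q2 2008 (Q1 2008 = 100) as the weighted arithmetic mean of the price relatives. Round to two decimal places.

zinc: 53.7 × (2789.09/3086.74) = 53.7 × 0.903571 = 48.5218
copper: 27.4 × (6873.65/6331.77) = 27.4 × 1.085581 = 29.7449
nickel: 12.9 × (13121.48/16951.64) = 12.9 × 0.774054 = 9.9853
soybeans: 6.0 × (293.20/345.71) = 6.0 × 0.848110 = 5.0887
Index = Σ wᵢ·(p₁ᵢ/p₀ᵢ) = 48.5218 + 29.7449 + 9.9853 + 5.0887 = 93.3407

93.34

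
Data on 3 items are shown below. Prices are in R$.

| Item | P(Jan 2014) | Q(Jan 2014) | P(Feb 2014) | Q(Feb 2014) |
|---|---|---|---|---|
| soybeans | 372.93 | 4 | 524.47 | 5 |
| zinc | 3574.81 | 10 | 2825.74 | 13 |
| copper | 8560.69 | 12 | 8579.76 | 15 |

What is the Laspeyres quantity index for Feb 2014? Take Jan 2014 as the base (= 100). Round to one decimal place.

126.3

Laspeyres quantity index uses base-period prices as weights.
ΣP(Jan 2014)·Q(Feb 2014) = 372.93×5 + 3574.81×13 + 8560.69×15 = 1864.65 + 46472.53 + 128410.35 = 176747.53
ΣP(Jan 2014)·Q(Jan 2014) = 372.93×4 + 3574.81×10 + 8560.69×12 = 1491.72 + 35748.1 + 102728.28 = 139968.1
Index = 176747.53 / 139968.1 × 100 = 126.2770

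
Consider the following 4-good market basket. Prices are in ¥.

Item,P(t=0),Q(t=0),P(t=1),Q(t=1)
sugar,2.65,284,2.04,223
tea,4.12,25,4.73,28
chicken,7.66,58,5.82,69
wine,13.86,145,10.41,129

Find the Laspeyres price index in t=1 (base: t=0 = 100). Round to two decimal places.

76.89

Laspeyres price index uses base-period quantities as weights.
ΣP(t=1)·Q(t=0) = 2.04×284 + 4.73×25 + 5.82×58 + 10.41×145 = 579.36 + 118.25 + 337.56 + 1509.45 = 2544.62
ΣP(t=0)·Q(t=0) = 2.65×284 + 4.12×25 + 7.66×58 + 13.86×145 = 752.6 + 103 + 444.28 + 2009.7 = 3309.58
Index = 2544.62 / 3309.58 × 100 = 76.8865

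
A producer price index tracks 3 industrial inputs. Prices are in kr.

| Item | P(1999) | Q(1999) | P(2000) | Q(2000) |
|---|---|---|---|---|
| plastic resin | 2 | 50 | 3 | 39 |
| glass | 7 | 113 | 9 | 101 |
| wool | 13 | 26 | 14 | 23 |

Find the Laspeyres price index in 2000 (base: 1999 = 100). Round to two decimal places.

124.57

Laspeyres price index uses base-period quantities as weights.
ΣP(2000)·Q(1999) = 3×50 + 9×113 + 14×26 = 150 + 1017 + 364 = 1531
ΣP(1999)·Q(1999) = 2×50 + 7×113 + 13×26 = 100 + 791 + 338 = 1229
Index = 1531 / 1229 × 100 = 124.5728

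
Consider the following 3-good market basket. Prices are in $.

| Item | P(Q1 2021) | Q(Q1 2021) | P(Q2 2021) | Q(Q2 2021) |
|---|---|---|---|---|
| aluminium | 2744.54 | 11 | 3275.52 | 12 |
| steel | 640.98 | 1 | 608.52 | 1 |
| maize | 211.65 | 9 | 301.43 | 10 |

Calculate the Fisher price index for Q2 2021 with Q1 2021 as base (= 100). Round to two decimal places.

120.24

Laspeyres component (base-period weights):
ΣP(Q2 2021)Q(Q1 2021) = 3275.52×11 + 608.52×1 + 301.43×9 = 36030.72 + 608.52 + 2712.87 = 39352.11
ΣP(Q1 2021)Q(Q1 2021) = 2744.54×11 + 640.98×1 + 211.65×9 = 30189.94 + 640.98 + 1904.85 = 32735.77
L = 39352.11 / 32735.77 × 100 = 120.2113
Paasche component (current-period weights):
ΣP(Q2 2021)Q(Q2 2021) = 3275.52×12 + 608.52×1 + 301.43×10 = 39306.24 + 608.52 + 3014.3 = 42929.06
ΣP(Q1 2021)Q(Q2 2021) = 2744.54×12 + 640.98×1 + 211.65×10 = 32934.48 + 640.98 + 2116.5 = 35691.96
P = 42929.06 / 35691.96 × 100 = 120.2766
Fisher = √(L × P) = √(120.2113 × 120.2766) = 120.2439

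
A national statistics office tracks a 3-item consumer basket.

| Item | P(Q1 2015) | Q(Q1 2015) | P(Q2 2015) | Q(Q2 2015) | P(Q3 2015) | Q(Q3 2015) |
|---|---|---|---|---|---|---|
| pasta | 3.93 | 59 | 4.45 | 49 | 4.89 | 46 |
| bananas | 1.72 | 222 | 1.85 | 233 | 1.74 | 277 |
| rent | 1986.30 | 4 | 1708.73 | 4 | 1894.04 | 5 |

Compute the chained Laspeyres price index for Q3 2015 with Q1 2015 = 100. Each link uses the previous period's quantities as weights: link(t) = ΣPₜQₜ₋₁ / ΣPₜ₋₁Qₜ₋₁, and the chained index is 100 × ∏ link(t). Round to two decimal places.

96.36

Link Q1 2015→Q2 2015:
ΣP(Q2 2015)Q(Q1 2015) = 4.45×59 + 1.85×222 + 1708.73×4 = 262.55 + 410.7 + 6834.92 = 7508.17
ΣP(Q1 2015)Q(Q1 2015) = 3.93×59 + 1.72×222 + 1986.30×4 = 231.87 + 381.84 + 7945.2 = 8558.91
link = 7508.17/8558.91 = 0.877234
Link Q2 2015→Q3 2015:
ΣP(Q3 2015)Q(Q2 2015) = 4.89×49 + 1.74×233 + 1894.04×4 = 239.61 + 405.42 + 7576.16 = 8221.19
ΣP(Q2 2015)Q(Q2 2015) = 4.45×49 + 1.85×233 + 1708.73×4 = 218.05 + 431.05 + 6834.92 = 7484.02
link = 8221.19/7484.02 = 1.098499
Chained index = 100 × 0.877234 × 1.098499 = 96.3641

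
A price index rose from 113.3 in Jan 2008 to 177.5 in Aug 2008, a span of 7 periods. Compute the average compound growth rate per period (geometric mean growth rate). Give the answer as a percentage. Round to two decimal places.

Growth factor = (177.5/113.3)^(1/7) = (1.566637)^(1/7) = 1.066234
Growth rate = 1.066234 − 1 = 0.066234 = 6.6234%

6.62%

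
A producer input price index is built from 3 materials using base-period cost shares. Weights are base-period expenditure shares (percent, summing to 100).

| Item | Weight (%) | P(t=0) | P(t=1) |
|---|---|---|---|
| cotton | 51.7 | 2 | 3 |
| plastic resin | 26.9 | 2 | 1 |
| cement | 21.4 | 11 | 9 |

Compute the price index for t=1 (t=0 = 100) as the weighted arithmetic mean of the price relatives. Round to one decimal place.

108.5

cotton: 51.7 × (3/2) = 51.7 × 1.500000 = 77.5500
plastic resin: 26.9 × (1/2) = 26.9 × 0.500000 = 13.4500
cement: 21.4 × (9/11) = 21.4 × 0.818182 = 17.5091
Index = Σ wᵢ·(p₁ᵢ/p₀ᵢ) = 77.5500 + 13.4500 + 17.5091 = 108.5091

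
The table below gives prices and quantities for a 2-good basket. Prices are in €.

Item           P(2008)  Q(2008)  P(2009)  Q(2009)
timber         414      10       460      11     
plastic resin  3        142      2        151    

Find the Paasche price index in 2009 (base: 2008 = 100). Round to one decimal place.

107.1

Paasche price index uses current-period quantities as weights.
ΣP(2009)·Q(2009) = 460×11 + 2×151 = 5060 + 302 = 5362
ΣP(2008)·Q(2009) = 414×11 + 3×151 = 4554 + 453 = 5007
Index = 5362 / 5007 × 100 = 107.0901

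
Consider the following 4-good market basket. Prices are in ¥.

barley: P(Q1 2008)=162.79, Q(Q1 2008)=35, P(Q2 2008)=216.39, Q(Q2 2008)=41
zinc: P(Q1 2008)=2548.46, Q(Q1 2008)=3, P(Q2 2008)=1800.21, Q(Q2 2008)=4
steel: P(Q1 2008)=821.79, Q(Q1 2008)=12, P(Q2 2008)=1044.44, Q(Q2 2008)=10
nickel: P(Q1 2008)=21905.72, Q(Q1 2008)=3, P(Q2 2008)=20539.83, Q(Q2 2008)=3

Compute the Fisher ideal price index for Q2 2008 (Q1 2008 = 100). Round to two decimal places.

97.52

Laspeyres component (base-period weights):
ΣP(Q2 2008)Q(Q1 2008) = 216.39×35 + 1800.21×3 + 1044.44×12 + 20539.83×3 = 7573.65 + 5400.63 + 12533.28 + 61619.49 = 87127.05
ΣP(Q1 2008)Q(Q1 2008) = 162.79×35 + 2548.46×3 + 821.79×12 + 21905.72×3 = 5697.65 + 7645.38 + 9861.48 + 65717.16 = 88921.67
L = 87127.05 / 88921.67 × 100 = 97.9818
Paasche component (current-period weights):
ΣP(Q2 2008)Q(Q2 2008) = 216.39×41 + 1800.21×4 + 1044.44×10 + 20539.83×3 = 8871.99 + 7200.84 + 10444.4 + 61619.49 = 88136.72
ΣP(Q1 2008)Q(Q2 2008) = 162.79×41 + 2548.46×4 + 821.79×10 + 21905.72×3 = 6674.39 + 10193.84 + 8217.9 + 65717.16 = 90803.29
P = 88136.72 / 90803.29 × 100 = 97.0634
Fisher = √(L × P) = √(97.9818 × 97.0634) = 97.5215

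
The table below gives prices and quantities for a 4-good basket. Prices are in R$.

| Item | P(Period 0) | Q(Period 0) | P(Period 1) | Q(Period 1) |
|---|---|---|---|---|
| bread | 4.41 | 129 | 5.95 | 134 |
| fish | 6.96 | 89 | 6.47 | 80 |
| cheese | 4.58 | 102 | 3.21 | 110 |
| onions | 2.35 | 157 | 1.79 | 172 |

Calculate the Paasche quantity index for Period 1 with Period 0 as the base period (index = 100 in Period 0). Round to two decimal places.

Paasche quantity index uses current-period prices as weights.
ΣP(Period 1)·Q(Period 1) = 5.95×134 + 6.47×80 + 3.21×110 + 1.79×172 = 797.3 + 517.6 + 353.1 + 307.88 = 1975.88
ΣP(Period 1)·Q(Period 0) = 5.95×129 + 6.47×89 + 3.21×102 + 1.79×157 = 767.55 + 575.83 + 327.42 + 281.03 = 1951.83
Index = 1975.88 / 1951.83 × 100 = 101.2322

101.23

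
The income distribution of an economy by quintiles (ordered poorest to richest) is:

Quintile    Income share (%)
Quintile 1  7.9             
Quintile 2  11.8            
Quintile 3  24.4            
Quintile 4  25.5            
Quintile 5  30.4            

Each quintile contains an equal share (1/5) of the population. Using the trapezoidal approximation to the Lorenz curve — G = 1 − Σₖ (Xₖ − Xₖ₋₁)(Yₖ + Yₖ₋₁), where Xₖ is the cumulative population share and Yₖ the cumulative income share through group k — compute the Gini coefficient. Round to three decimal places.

Cumulative income shares Yₖ: 0.0790, 0.1970, 0.4410, 0.6960, 1.0000
Σ (Xₖ−Xₖ₋₁)(Yₖ+Yₖ₋₁) = (1/5)(0.0790+0.0000) + (1/5)(0.1970+0.0790) + (1/5)(0.4410+0.1970) + (1/5)(0.6960+0.4410) + (1/5)(1.0000+0.6960)
  = 0.0158 + 0.0552 + 0.1276 + 0.2274 + 0.3392 = 0.7652
G = 1 − 0.7652 = 0.2348

0.235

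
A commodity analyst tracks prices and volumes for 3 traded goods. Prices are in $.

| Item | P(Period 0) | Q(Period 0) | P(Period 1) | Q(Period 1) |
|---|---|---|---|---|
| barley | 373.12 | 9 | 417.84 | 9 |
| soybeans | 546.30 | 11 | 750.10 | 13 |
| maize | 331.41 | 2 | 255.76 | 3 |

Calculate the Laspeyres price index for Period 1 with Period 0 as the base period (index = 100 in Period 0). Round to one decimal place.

Laspeyres price index uses base-period quantities as weights.
ΣP(Period 1)·Q(Period 0) = 417.84×9 + 750.10×11 + 255.76×2 = 3760.56 + 8251.1 + 511.52 = 12523.18
ΣP(Period 0)·Q(Period 0) = 373.12×9 + 546.30×11 + 331.41×2 = 3358.08 + 6009.3 + 662.82 = 10030.2
Index = 12523.18 / 10030.2 × 100 = 124.8547

124.9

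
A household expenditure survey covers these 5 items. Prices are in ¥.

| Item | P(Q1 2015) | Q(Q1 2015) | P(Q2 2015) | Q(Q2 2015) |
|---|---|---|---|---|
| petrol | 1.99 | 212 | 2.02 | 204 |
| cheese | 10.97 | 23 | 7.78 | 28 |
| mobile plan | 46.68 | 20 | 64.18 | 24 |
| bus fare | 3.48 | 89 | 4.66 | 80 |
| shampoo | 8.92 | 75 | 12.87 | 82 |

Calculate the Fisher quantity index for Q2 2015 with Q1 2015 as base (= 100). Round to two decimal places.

Laspeyres component (base-period weights):
ΣP(Q1 2015)Q(Q2 2015) = 1.99×204 + 10.97×28 + 46.68×24 + 3.48×80 + 8.92×82 = 405.96 + 307.16 + 1120.32 + 278.4 + 731.44 = 2843.28
ΣP(Q1 2015)Q(Q1 2015) = 1.99×212 + 10.97×23 + 46.68×20 + 3.48×89 + 8.92×75 = 421.88 + 252.31 + 933.6 + 309.72 + 669 = 2586.51
L = 2843.28 / 2586.51 × 100 = 109.9273
Paasche component (current-period weights):
ΣP(Q2 2015)Q(Q2 2015) = 2.02×204 + 7.78×28 + 64.18×24 + 4.66×80 + 12.87×82 = 412.08 + 217.84 + 1540.32 + 372.8 + 1055.34 = 3598.38
ΣP(Q2 2015)Q(Q1 2015) = 2.02×212 + 7.78×23 + 64.18×20 + 4.66×89 + 12.87×75 = 428.24 + 178.94 + 1283.6 + 414.74 + 965.25 = 3270.77
P = 3598.38 / 3270.77 × 100 = 110.0163
Fisher = √(L × P) = √(109.9273 × 110.0163) = 109.9718

109.97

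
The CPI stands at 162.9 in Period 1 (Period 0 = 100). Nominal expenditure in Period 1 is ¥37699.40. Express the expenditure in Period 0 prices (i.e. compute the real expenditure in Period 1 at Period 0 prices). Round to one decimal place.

Real = Nominal ÷ (Index/100) = 37699.40 ÷ (162.9/100)
     = 37699.40 ÷ 1.629 = 23142.6642

23142.7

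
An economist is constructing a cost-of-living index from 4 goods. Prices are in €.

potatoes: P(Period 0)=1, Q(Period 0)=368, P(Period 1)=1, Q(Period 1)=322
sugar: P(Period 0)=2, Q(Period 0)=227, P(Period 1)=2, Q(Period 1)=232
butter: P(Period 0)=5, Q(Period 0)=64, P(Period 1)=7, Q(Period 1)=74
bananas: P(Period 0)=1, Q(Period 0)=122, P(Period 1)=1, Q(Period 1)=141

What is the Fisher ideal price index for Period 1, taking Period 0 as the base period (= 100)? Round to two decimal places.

Laspeyres component (base-period weights):
ΣP(Period 1)Q(Period 0) = 1×368 + 2×227 + 7×64 + 1×122 = 368 + 454 + 448 + 122 = 1392
ΣP(Period 0)Q(Period 0) = 1×368 + 2×227 + 5×64 + 1×122 = 368 + 454 + 320 + 122 = 1264
L = 1392 / 1264 × 100 = 110.1266
Paasche component (current-period weights):
ΣP(Period 1)Q(Period 1) = 1×322 + 2×232 + 7×74 + 1×141 = 322 + 464 + 518 + 141 = 1445
ΣP(Period 0)Q(Period 1) = 1×322 + 2×232 + 5×74 + 1×141 = 322 + 464 + 370 + 141 = 1297
P = 1445 / 1297 × 100 = 111.4109
Fisher = √(L × P) = √(110.1266 × 111.4109) = 110.7669

110.77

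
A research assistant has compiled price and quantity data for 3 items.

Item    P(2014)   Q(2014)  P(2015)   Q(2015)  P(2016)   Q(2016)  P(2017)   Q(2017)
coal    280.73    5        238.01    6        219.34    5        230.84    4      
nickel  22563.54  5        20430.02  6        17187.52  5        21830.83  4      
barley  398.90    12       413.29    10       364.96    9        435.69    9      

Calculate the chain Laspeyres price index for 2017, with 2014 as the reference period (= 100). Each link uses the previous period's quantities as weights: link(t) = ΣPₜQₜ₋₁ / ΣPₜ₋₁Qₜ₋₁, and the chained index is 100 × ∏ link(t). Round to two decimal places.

97.08

Link 2014→2015:
ΣP(2015)Q(2014) = 238.01×5 + 20430.02×5 + 413.29×12 = 1190.05 + 102150.1 + 4959.48 = 108299.63
ΣP(2014)Q(2014) = 280.73×5 + 22563.54×5 + 398.90×12 = 1403.65 + 112817.7 + 4786.8 = 119008.15
link = 108299.63/119008.15 = 0.910019
Link 2015→2016:
ΣP(2016)Q(2015) = 219.34×6 + 17187.52×6 + 364.96×10 = 1316.04 + 103125.12 + 3649.6 = 108090.76
ΣP(2015)Q(2015) = 238.01×6 + 20430.02×6 + 413.29×10 = 1428.06 + 122580.12 + 4132.9 = 128141.08
link = 108090.76/128141.08 = 0.843529
Link 2016→2017:
ΣP(2017)Q(2016) = 230.84×5 + 21830.83×5 + 435.69×9 = 1154.2 + 109154.15 + 3921.21 = 114229.56
ΣP(2016)Q(2016) = 219.34×5 + 17187.52×5 + 364.96×9 = 1096.7 + 85937.6 + 3284.64 = 90318.94
link = 114229.56/90318.94 = 1.264735
Chained index = 100 × 0.910019 × 0.843529 × 1.264735 = 97.0846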